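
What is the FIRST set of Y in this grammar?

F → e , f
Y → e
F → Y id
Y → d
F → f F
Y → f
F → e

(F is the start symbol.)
To compute FIRST(Y), examine every production with Y on the left-hand side, reading each right-hand side left to right until a non-nullable symbol is reached.

From Y → e:
  - e is a terminal: add 'e' and stop
From Y → d:
  - d is a terminal: add 'd' and stop
From Y → f:
  - f is a terminal: add 'f' and stop

Collecting: FIRST(Y) = { 'd', 'e', 'f' }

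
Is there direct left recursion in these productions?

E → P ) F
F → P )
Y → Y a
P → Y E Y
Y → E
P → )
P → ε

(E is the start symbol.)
Yes, Y is left-recursive

Direct left recursion occurs when N → N α for some non-terminal N (the right-hand side begins with the left-hand side itself).

E → P ) F: starts with P
F → P ): starts with P
Y → Y a: LEFT RECURSIVE (starts with Y)
P → Y E Y: starts with Y
Y → E: starts with E
P → ): starts with ')'
P → ε: starts with ε

The grammar has direct left recursion on: Y.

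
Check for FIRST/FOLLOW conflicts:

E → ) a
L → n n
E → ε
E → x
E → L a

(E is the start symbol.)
A FIRST/FOLLOW conflict occurs when a non-terminal N has a nullable alternative N → β (β ⇒* ε) and another alternative N → α with FIRST(α) ∩ FOLLOW(N) ≠ ∅: on such a lookahead the parser cannot decide between expanding α and letting N vanish via β.

Nullable non-terminals: E.
FIRST sets used below: FIRST(L) = { 'n' }

E: nullable alternative(s) E → ε; FOLLOW(E) = { $ }
  E → ) a: FIRST \ {ε} = { ')' } — disjoint from FOLLOW(E)
  E → ε: FIRST \ {ε} = { } — this is the only nullable alternative, skip
  E → x: FIRST \ {ε} = { 'x' } — disjoint from FOLLOW(E)
  E → L a: FIRST \ {ε} = { 'n' } — disjoint from FOLLOW(E)

L has no nullable alternative, so no FIRST/FOLLOW check is needed there.

No FIRST/FOLLOW conflicts found.

Answer: No FIRST/FOLLOW conflicts.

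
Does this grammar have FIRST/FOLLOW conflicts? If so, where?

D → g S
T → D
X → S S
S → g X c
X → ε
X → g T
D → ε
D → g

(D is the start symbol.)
Nullable non-terminals: D, T, X.
FIRST sets used below: FIRST(S) = { 'g' }

D: nullable alternative(s) D → ε; FOLLOW(D) = { $, 'c' }
  D → g S: FIRST \ {ε} = { 'g' } — disjoint from FOLLOW(D)
  D → ε: FIRST \ {ε} = { } — this is the only nullable alternative, skip
  D → g: FIRST \ {ε} = { 'g' } — disjoint from FOLLOW(D)
T has a nullable alternative but only one production, so nothing to check.

X: nullable alternative(s) X → ε; FOLLOW(X) = { 'c' }
  X → S S: FIRST \ {ε} = { 'g' } — disjoint from FOLLOW(X)
  X → ε: FIRST \ {ε} = { } — this is the only nullable alternative, skip
  X → g T: FIRST \ {ε} = { 'g' } — disjoint from FOLLOW(X)

S has no nullable alternative, so no FIRST/FOLLOW check is needed there.

No FIRST/FOLLOW conflicts found.

Answer: No FIRST/FOLLOW conflicts.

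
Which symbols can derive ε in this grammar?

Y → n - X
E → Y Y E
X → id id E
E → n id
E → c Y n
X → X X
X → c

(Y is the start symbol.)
A non-terminal is nullable if it can derive ε (the empty string): either it has an ε-production, or it has a production whose right-hand side consists entirely of nullable non-terminals.

There are no ε-productions, so no non-terminal can derive ε.
No non-terminals are nullable.

Answer: None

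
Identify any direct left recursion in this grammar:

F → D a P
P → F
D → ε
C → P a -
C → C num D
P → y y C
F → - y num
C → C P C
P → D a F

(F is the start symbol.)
F → D a P: starts with D
P → F: starts with F
D → ε: starts with ε
C → P a -: starts with P
C → C num D: LEFT RECURSIVE (starts with C)
P → y y C: starts with y
F → - y num: starts with '-'
C → C P C: LEFT RECURSIVE (starts with C)
P → D a F: starts with D

The grammar has direct left recursion on: C.

Answer: Yes, C is left-recursive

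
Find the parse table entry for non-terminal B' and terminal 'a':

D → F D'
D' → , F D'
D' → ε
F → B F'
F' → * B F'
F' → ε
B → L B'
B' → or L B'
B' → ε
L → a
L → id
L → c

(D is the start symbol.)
Empty (error entry)

To find M[B', 'a'], we find productions for B' where 'a' is in the predict set (PREDICT(N → α) = (FIRST(α) \ {ε}) ∪ (FOLLOW(N) if α ⇒* ε)).

Relevant sets:
  FOLLOW(B') = { $, '*', ',' }

B' → or L B': PREDICT = { 'or' }
B' → ε: PREDICT = { $, '*', ',' }

M[B', 'a'] is empty (no production applies)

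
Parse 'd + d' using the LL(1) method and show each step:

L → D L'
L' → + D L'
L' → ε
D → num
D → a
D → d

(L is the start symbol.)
LL(1) parsing maintains a stack (initially the start symbol over $) and the input. At each step: if the stack top is a terminal, match it against the current input token; if it is a non-terminal N, replace it with the RHS of M[N, lookahead] (the unique production whose predict set contains the lookahead).

Stack is shown with the top on the left.

Stack     Input    Action
-------------------------
L $       d + d $  output L → D L'
D L' $    d + d $  output D → d
d L' $    d + d $  match 'd'
L' $      + d $    output L' → + D L'
+ D L' $  + d $    match '+'
D L' $    d $      output D → d
d L' $    d $      match 'd'
L' $      $        output L' → ε
$         $        accept

The string is accepted.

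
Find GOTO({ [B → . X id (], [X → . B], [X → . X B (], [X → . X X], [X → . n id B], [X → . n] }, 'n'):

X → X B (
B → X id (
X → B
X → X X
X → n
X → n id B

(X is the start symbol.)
GOTO(I, 'n') = CLOSURE({ [A → αX.β] : [A → α.Xβ] ∈ I, X = 'n' })

Items with dot before 'n', with the dot advanced:
  [X → . n] → [X → n .]
  [X → . n id B] → [X → n . id B]
Closure adds nothing (no advanced item has the dot before a non-terminal).

GOTO = { [X → n . id B], [X → n .] }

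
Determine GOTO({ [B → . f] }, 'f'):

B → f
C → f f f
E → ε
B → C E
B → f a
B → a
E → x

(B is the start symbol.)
GOTO(I, 'f') = CLOSURE({ [A → αX.β] : [A → α.Xβ] ∈ I, X = 'f' })

Items with dot before 'f', with the dot advanced:
  [B → . f] → [B → f .]
Closure adds nothing (no advanced item has the dot before a non-terminal).

GOTO = { [B → f .] }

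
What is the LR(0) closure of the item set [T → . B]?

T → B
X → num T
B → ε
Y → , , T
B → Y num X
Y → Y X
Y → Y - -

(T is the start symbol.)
{ [B → . Y num X], [B → .], [T → . B], [Y → . , , T], [Y → . Y - -], [Y → . Y X] }

To compute CLOSURE, for each item [A → α.Bβ] where B is a non-terminal, add [B → .γ] for all productions B → γ; repeat for the newly added items until nothing changes.

Start with: [T → . B]
  [T → . B] has the dot before B: add [B → .], [B → . Y num X]
  [B → . Y num X] has the dot before Y: add [Y → . , , T], [Y → . Y X], [Y → . Y - -]
No further items can be added.

CLOSURE = { [B → . Y num X], [B → .], [T → . B], [Y → . , , T], [Y → . Y - -], [Y → . Y X] }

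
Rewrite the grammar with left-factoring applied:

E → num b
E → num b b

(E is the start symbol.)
Left-factoring transforms A → αβ₁ | αβ₂ into A → αA' and A' → β₁ | β₂
(α is the longest common prefix among the alternatives). Repeat until
no nonterminal has two alternatives with a common prefix.

Round 1: E has alternatives sharing prefix 'num b'. Introduce E': E → num b E'
  Add: E' → ε
  Add: E' → b

No remaining common prefixes — done.

Resulting grammar:
E → num b E'
E' → ε
E' → b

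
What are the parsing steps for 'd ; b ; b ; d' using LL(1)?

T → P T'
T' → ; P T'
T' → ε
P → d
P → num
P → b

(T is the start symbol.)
LL(1) parsing maintains a stack (initially the start symbol over $) and the input. At each step: if the stack top is a terminal, match it against the current input token; if it is a non-terminal N, replace it with the RHS of M[N, lookahead] (the unique production whose predict set contains the lookahead).

Stack is shown with the top on the left.

Stack     Input            Action
---------------------------------
T $       d ; b ; b ; d $  output T → P T'
P T' $    d ; b ; b ; d $  output P → d
d T' $    d ; b ; b ; d $  match 'd'
T' $      ; b ; b ; d $    output T' → ; P T'
; P T' $  ; b ; b ; d $    match ';'
P T' $    b ; b ; d $      output P → b
b T' $    b ; b ; d $      match 'b'
T' $      ; b ; d $        output T' → ; P T'
; P T' $  ; b ; d $        match ';'
P T' $    b ; d $          output P → b
b T' $    b ; d $          match 'b'
T' $      ; d $            output T' → ; P T'
; P T' $  ; d $            match ';'
P T' $    d $              output P → d
d T' $    d $              match 'd'
T' $      $                output T' → ε
$         $                accept

The string is accepted.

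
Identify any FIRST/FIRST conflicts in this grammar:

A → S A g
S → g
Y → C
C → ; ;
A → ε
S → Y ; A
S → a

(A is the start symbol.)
No FIRST/FIRST conflicts.

A FIRST/FIRST conflict occurs when two productions N → α and N → β for the same non-terminal have FIRST(α) ∩ FIRST(β) ≠ ∅ (with ε ∈ FIRST of a nullable right-hand side, so two nullable alternatives also conflict).

FIRST sets of the non-terminals at (or reachable through a nullable prefix from) the front of some alternative:
  FIRST(S) = { ';', 'a', 'g' }
  FIRST(Y) = { ';' }

Productions for A:
  A → S A g: FIRST = { ';', 'a', 'g' }
  A → ε: FIRST = { ε }
Productions for S:
  S → g: FIRST = { 'g' }
  S → Y ; A: FIRST = { ';' }
  S → a: FIRST = { 'a' }
Y, C have only one production, so no FIRST/FIRST conflict is possible there.

All alternatives of each non-terminal have pairwise disjoint FIRST sets.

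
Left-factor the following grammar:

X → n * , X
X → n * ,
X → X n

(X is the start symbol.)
Left-factoring transforms A → αβ₁ | αβ₂ into A → αA' and A' → β₁ | β₂
(α is the longest common prefix among the alternatives). Repeat until
no nonterminal has two alternatives with a common prefix.

Round 1: X has alternatives sharing prefix 'n * ,'. Introduce X': X → n * , X'
  Add: X' → X
  Add: X' → ε

No remaining common prefixes — done.

Resulting grammar:
X → n * , X'
X' → X
X' → ε
X → X n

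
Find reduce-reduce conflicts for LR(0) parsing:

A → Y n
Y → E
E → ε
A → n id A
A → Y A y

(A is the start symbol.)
A reduce-reduce conflict occurs when an LR(0) state has two complete items [A → α .] and [B → β .] — both call for a reduction, and with no lookahead the parser cannot choose between them.

Augment with A' → A and build the canonical LR(0) collection (I0 = CLOSURE({[A' → . A]}), then GOTO on every symbol after a dot until no new states appear). It has 10 states:
  I0: { [A → . Y A y], [A → . Y n], [A → . n id A], [A' → . A], [E → .], [Y → . E] }  — shift, reduce
  I1: { [A' → A .] }  — accept
  I2: { [Y → E .] }  — reduce
  I3: { [A → . Y A y], [A → . Y n], [A → . n id A], [A → Y . A y], [A → Y . n], [E → .], [Y → . E] }  — shift, reduce
  I4: { [A → n . id A] }  — shift
  I5: { [A → . Y A y], [A → . Y n], [A → . n id A], [A → n id . A], [E → .], [Y → . E] }  — shift, reduce
  I6: { [A → n id A .] }  — reduce
  I7: { [A → Y A . y] }  — shift
  I8: { [A → Y n .], [A → n . id A] }  — shift, reduce
  I9: { [A → Y A y .] }  — reduce

No state contains more than one complete item.

Answer: No reduce-reduce conflicts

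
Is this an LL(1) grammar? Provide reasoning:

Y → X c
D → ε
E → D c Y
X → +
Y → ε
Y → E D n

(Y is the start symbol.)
A grammar is LL(1) if for each non-terminal N with multiple productions, the predict sets of those productions are pairwise disjoint, where PREDICT(N → α) = (FIRST(α) \ {ε}) ∪ (FOLLOW(N) if α ⇒* ε).

Relevant sets:
  FIRST(X) = { '+' }
  FIRST(E) = { 'c' }
  FOLLOW(Y) = { $, 'n' }

For Y:
  PREDICT(Y → X c) = { '+' }
  PREDICT(Y → ε) = { $, 'n' }
  PREDICT(Y → E D n) = { 'c' }
D, E, X have a single production, so nothing to check there.

All predict sets are disjoint. The grammar IS LL(1).

Answer: Yes, the grammar is LL(1).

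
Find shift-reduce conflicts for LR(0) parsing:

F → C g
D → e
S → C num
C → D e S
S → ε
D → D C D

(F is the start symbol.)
Augment with F' → F and build the canonical LR(0) collection (I0 = CLOSURE({[F' → . F]}), then GOTO on every symbol after a dot until no new states appear). It has 12 states:
  I0: { [C → . D e S], [D → . D C D], [D → . e], [F → . C g], [F' → . F] }  — shift
  I1: { [F → C . g] }  — shift
  I2: { [C → . D e S], [C → D . e S], [D → . D C D], [D → . e], [D → D . C D] }  — shift
  I3: { [F' → F .] }  — accept
  I4: { [D → e .] }  — reduce
  I5: { [D → . D C D], [D → . e], [D → D C . D] }  — shift
  I6: { [C → . D e S], [C → D e . S], [D → . D C D], [D → . e], [D → e .], [S → . C num], [S → .] }  — shift, 2 reduces
  I7: { [S → C . num] }  — shift
  I8: { [C → D e S .] }  — reduce
  I9: { [S → C num .] }  — reduce
  I10: { [C → . D e S], [D → . D C D], [D → . e], [D → D . C D], [D → D C D .] }  — shift, reduce
  I11: { [F → C g .] }  — reduce

I6 contains reduce items [D → e .], [S → .] and shift item [D → . e] — shift-reduce conflict.
I10 contains reduce item [D → D C D .] and shift item [D → . e] — shift-reduce conflict.

Answer: Yes — I6: [D → e .] vs [D → . e]; I10: [D → D C D .] vs [D → . e]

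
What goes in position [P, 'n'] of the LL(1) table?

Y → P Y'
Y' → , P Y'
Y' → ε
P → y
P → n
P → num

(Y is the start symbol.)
P → n

To find M[P, 'n'], we find productions for P where 'n' is in the predict set (PREDICT(N → α) = (FIRST(α) \ {ε}) ∪ (FOLLOW(N) if α ⇒* ε)).

P → y: PREDICT = { 'y' }
P → n: PREDICT = { 'n' }
  'n' is in predict set, so this production goes in M[P, 'n']
P → num: PREDICT = { 'num' }

M[P, 'n'] = P → n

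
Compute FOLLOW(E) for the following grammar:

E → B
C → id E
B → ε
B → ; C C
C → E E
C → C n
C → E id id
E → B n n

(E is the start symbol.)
{ $, ';', 'id', 'n' }

E is the start symbol, so $ ∈ FOLLOW(E).
In C → id E: E is at the end, add FOLLOW(C)
In C → E E: E is followed by E, add FIRST(E) \ {ε} = { ';', 'n' }
  E is nullable, so also add FOLLOW(C)
In C → E E: E is at the end, add FOLLOW(C)
In C → E id id: E is followed by id id, add FIRST(id id) \ {ε} = { 'id' }

The FOLLOW sets referred to above (computed the same way, to a fixed point):
  FOLLOW(C) = { $, ';', 'id', 'n' }

Taking the union: FOLLOW(E) = { $, ';', 'id', 'n' }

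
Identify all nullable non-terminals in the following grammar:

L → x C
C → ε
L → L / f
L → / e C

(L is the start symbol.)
ε-productions: C → ε
So C is immediately nullable.
No further non-terminal can be added: every production for the remaining non-terminals contains a terminal or a non-nullable non-terminal.
Nullable = { 'C' }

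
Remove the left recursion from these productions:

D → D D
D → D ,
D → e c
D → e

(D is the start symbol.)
D is directly left-recursive. The standard transformation for
  A → A α₁ | ... | A α_m | β₁ | ... | β_n
is
  A  → β₁ A' | ... | β_n A'
  A' → α₁ A' | ... | α_m A' | ε

D → e c becomes D → e c D'
D → e becomes D → e D'
D → D D becomes D' → D D'
D → D , becomes D' → , D'
Add D' → ε

Resulting grammar:
D → e c D'
D → e D'
D' → D D'
D' → , D'
D' → ε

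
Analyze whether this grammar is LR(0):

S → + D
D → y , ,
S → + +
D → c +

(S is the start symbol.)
Yes, the grammar is LR(0)

Augment with S' → S and build the canonical LR(0) collection (I0 = CLOSURE({[S' → . S]}), then GOTO on every symbol after a dot until no new states appear). It has 10 states:
  I0: { [S → . + +], [S → . + D], [S' → . S] }  — shift
  I1: { [D → . c +], [D → . y , ,], [S → + . +], [S → + . D] }  — shift
  I2: { [S' → S .] }  — accept
  I3: { [S → + + .] }  — reduce
  I4: { [S → + D .] }  — reduce
  I5: { [D → c . +] }  — shift
  I6: { [D → y . , ,] }  — shift
  I7: { [D → y , . ,] }  — shift
  I8: { [D → y , , .] }  — reduce
  I9: { [D → c + .] }  — reduce

Every state is either a pure shift/goto state or contains exactly one complete item and nothing to shift — no conflicts. The grammar is LR(0).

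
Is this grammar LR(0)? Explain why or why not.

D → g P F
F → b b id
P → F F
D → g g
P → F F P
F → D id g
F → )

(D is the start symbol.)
No. Shift-reduce conflict between [D → g g .] and [D → . g P F]

A grammar is LR(0) if no state in the canonical LR(0) collection has:
  - both a shift item (dot before a terminal) and a complete item (shift-reduce conflict), or
  - two or more complete items (reduce-reduce conflict; the accept item [D' → D .] counts as a complete item here).

Augment with D' → D and build the canonical LR(0) collection (I0 = CLOSURE({[D' → . D]}), then GOTO on every symbol after a dot until no new states appear). It has 16 states:
  I0: { [D → . g P F], [D → . g g], [D' → . D] }  — shift
  I1: { [D' → D .] }  — accept
  I2: { [D → . g P F], [D → . g g], [D → g . P F], [D → g . g], [F → . )], [F → . D id g], [F → . b b id], [P → . F F P], [P → . F F] }  — shift
  I3: { [F → ) .] }  — reduce
  I4: { [F → D . id g] }  — shift
  I5: { [D → . g P F], [D → . g g], [F → . )], [F → . D id g], [F → . b b id], [P → F . F P], [P → F . F] }  — shift
  I6: { [D → . g P F], [D → . g g], [D → g P . F], [F → . )], [F → . D id g], [F → . b b id] }  — shift
  I7: { [F → b . b id] }  — shift
  I8: { [D → . g P F], [D → . g g], [D → g . P F], [D → g . g], [D → g g .], [F → . )], [F → . D id g], [F → . b b id], [P → . F F P], [P → . F F] }  — shift, reduce
  I9: { [F → b b . id] }  — shift
  I10: { [F → b b id .] }  — reduce
  I11: { [D → g P F .] }  — reduce
  I12: { [D → . g P F], [D → . g g], [F → . )], [F → . D id g], [F → . b b id], [P → . F F P], [P → . F F], [P → F F . P], [P → F F .] }  — shift, reduce
  I13: { [P → F F P .] }  — reduce
  I14: { [F → D id . g] }  — shift
  I15: { [F → D id g .] }  — reduce

Conflict in state I8:
  Shift-reduce conflict between [D → g g .] and [D → . g P F]
So the grammar is NOT LR(0).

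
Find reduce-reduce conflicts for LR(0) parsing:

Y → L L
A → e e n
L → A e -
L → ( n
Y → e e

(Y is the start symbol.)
No reduce-reduce conflicts

Augment with Y' → Y and build the canonical LR(0) collection (I0 = CLOSURE({[Y' → . Y]}), then GOTO on every symbol after a dot until no new states appear). It has 14 states:
  I0: { [A → . e e n], [L → . ( n], [L → . A e -], [Y → . L L], [Y → . e e], [Y' → . Y] }  — shift
  I1: { [L → ( . n] }  — shift
  I2: { [L → A . e -] }  — shift
  I3: { [A → . e e n], [L → . ( n], [L → . A e -], [Y → L . L] }  — shift
  I4: { [Y' → Y .] }  — accept
  I5: { [A → e . e n], [Y → e . e] }  — shift
  I6: { [A → e e . n], [Y → e e .] }  — shift, reduce
  I7: { [A → e e n .] }  — reduce
  I8: { [Y → L L .] }  — reduce
  I9: { [A → e . e n] }  — shift
  I10: { [A → e e . n] }  — shift
  I11: { [L → A e . -] }  — shift
  I12: { [L → A e - .] }  — reduce
  I13: { [L → ( n .] }  — reduce

No state contains more than one complete item.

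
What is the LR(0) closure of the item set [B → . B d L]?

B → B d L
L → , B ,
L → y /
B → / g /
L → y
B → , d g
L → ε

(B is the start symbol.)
To compute CLOSURE, for each item [A → α.Bβ] where B is a non-terminal, add [B → .γ] for all productions B → γ; repeat for the newly added items until nothing changes.

Start with: [B → . B d L]
  [B → . B d L] has the dot before B: add [B → . / g /], [B → . , d g]
No further items can be added.

CLOSURE = { [B → . , d g], [B → . / g /], [B → . B d L] }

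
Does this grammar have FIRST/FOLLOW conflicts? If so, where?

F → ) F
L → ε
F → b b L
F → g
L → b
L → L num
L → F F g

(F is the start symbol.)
Yes. L → b with FOLLOW(L) on { 'b' }; L → L num with FOLLOW(L) on { ')', 'b', 'g', 'num' }; L → F F g with FOLLOW(L) on { ')', 'b', 'g' }

Nullable non-terminals: L.
FIRST sets used below: FIRST(L) = { ')', 'b', 'g', 'num', ε }, FIRST(F) = { ')', 'b', 'g' }

L: nullable alternative(s) L → ε; FOLLOW(L) = { $, ')', 'b', 'g', 'num' }
  L → ε: FIRST \ {ε} = { } — this is the only nullable alternative, skip
  L → b: FIRST \ {ε} = { 'b' } — overlaps FOLLOW(L) on { 'b' }: CONFLICT
  L → L num: FIRST \ {ε} = { ')', 'b', 'g', 'num' } — overlaps FOLLOW(L) on { ')', 'b', 'g', 'num' }: CONFLICT
  L → F F g: FIRST \ {ε} = { ')', 'b', 'g' } — overlaps FOLLOW(L) on { ')', 'b', 'g' }: CONFLICT

F has no nullable alternative, so no FIRST/FOLLOW check is needed there.

So the grammar has 3 FIRST/FOLLOW conflicts (marked CONFLICT above).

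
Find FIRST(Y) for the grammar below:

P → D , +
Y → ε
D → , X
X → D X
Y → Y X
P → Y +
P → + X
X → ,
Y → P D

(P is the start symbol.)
To compute FIRST(Y), examine every production with Y on the left-hand side, reading each right-hand side left to right until a non-nullable symbol is reached.

FIRST sets of the other non-terminals involved (by the same procedure, iterated to a fixed point):
  FIRST(X) = { ',' }
  FIRST(P) = { '+', ',' }

From Y → ε:
  - ε-production, so ε ∈ FIRST(Y)
From Y → Y X:
  - Y is the symbol being defined: contributes nothing new
    Y is nullable, so continue to the next symbol
  - X is a non-terminal: add FIRST(X) \ {ε} = { ',' }
    X is not nullable, so stop
From Y → P D:
  - P is a non-terminal: add FIRST(P) \ {ε} = { '+', ',' }
    P is not nullable, so stop

Collecting: FIRST(Y) = { '+', ',', ε }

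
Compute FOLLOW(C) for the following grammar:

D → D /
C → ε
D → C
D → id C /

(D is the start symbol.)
To compute FOLLOW(C), find every occurrence of C on a right-hand side N → α C β: add FIRST(β) \ {ε}, and if β is empty or nullable also add FOLLOW(N). Iterate to a fixed point.

In D → C: C is at the end, add FOLLOW(D)
In D → id C /: C is followed by '/', add FIRST('/') \ {ε} = { '/' }

The FOLLOW sets referred to above (computed the same way, to a fixed point):
  FOLLOW(D) = { $, '/' }

Taking the union: FOLLOW(C) = { $, '/' }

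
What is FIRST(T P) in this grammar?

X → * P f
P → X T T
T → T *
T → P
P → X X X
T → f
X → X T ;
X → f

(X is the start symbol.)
FIRST sets of the non-terminals involved (from the grammar, by fixed-point iteration):
  FIRST(T) = { '*', 'f' }

To compute FIRST(T P), process the symbols left to right:
Symbol T is a non-terminal. Add FIRST(T) \ {ε} = { '*', 'f' }
T is not nullable (ε ∉ FIRST(T)), so stop here.
FIRST(T P) = { '*', 'f' }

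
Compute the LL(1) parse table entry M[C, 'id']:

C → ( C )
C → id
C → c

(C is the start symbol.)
C → id

To find M[C, 'id'], we find productions for C where 'id' is in the predict set (PREDICT(N → α) = (FIRST(α) \ {ε}) ∪ (FOLLOW(N) if α ⇒* ε)).

C → ( C ): PREDICT = { '(' }
C → id: PREDICT = { 'id' }
  'id' is in predict set, so this production goes in M[C, 'id']
C → c: PREDICT = { 'c' }

M[C, 'id'] = C → id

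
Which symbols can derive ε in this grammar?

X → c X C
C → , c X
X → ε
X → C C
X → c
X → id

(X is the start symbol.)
{ 'X' }

ε-productions: X → ε
So X is immediately nullable.
No further non-terminal can be added: every production for the remaining non-terminals contains a terminal or a non-nullable non-terminal.
Nullable = { 'X' }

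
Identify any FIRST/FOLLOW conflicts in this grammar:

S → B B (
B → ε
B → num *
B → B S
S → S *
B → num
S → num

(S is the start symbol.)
Yes. B → num '*' with FOLLOW(B) on { 'num' }; B → B S with FOLLOW(B) on { '(', 'num' }; B → num with FOLLOW(B) on { 'num' }

A FIRST/FOLLOW conflict occurs when a non-terminal N has a nullable alternative N → β (β ⇒* ε) and another alternative N → α with FIRST(α) ∩ FOLLOW(N) ≠ ∅: on such a lookahead the parser cannot decide between expanding α and letting N vanish via β.

Nullable non-terminals: B.
FIRST sets used below: FIRST(B) = { '(', 'num', ε }, FIRST(S) = { '(', 'num' }

B: nullable alternative(s) B → ε; FOLLOW(B) = { '(', 'num' }
  B → ε: FIRST \ {ε} = { } — this is the only nullable alternative, skip
  B → num *: FIRST \ {ε} = { 'num' } — overlaps FOLLOW(B) on { 'num' }: CONFLICT
  B → B S: FIRST \ {ε} = { '(', 'num' } — overlaps FOLLOW(B) on { '(', 'num' }: CONFLICT
  B → num: FIRST \ {ε} = { 'num' } — overlaps FOLLOW(B) on { 'num' }: CONFLICT

S has no nullable alternative, so no FIRST/FOLLOW check is needed there.

So the grammar has 3 FIRST/FOLLOW conflicts (marked CONFLICT above).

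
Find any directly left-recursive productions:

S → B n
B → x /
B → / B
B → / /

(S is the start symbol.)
No direct left recursion

Direct left recursion occurs when N → N α for some non-terminal N (the right-hand side begins with the left-hand side itself).

S → B n: starts with B
B → x /: starts with x
B → / B: starts with '/'
B → / /: starts with '/'

No direct left recursion found.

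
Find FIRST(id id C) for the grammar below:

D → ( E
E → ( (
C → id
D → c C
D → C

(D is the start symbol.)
{ 'id' }

To compute FIRST(id id C), process the symbols left to right:
Symbol id is a terminal. Add 'id' and stop.
FIRST(id id C) = { 'id' }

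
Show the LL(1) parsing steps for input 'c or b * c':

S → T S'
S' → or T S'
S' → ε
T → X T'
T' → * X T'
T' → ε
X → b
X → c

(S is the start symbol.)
Stack is shown with the top on the left.

Stack        Input         Action
---------------------------------
S $          c or b * c $  output S → T S'
T S' $       c or b * c $  output T → X T'
X T' S' $    c or b * c $  output X → c
c T' S' $    c or b * c $  match 'c'
T' S' $      or b * c $    output T' → ε
S' $         or b * c $    output S' → or T S'
or T S' $    or b * c $    match 'or'
T S' $       b * c $       output T → X T'
X T' S' $    b * c $       output X → b
b T' S' $    b * c $       match 'b'
T' S' $      * c $         output T' → * X T'
* X T' S' $  * c $         match '*'
X T' S' $    c $           output X → c
c T' S' $    c $           match 'c'
T' S' $      $             output T' → ε
S' $         $             output S' → ε
$            $             accept

The string is accepted.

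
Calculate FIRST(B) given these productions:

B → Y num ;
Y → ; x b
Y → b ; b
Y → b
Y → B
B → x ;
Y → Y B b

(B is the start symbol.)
{ ';', 'b', 'x' }

FIRST sets of the other non-terminals involved (by the same procedure, iterated to a fixed point):
  FIRST(Y) = { ';', 'b', 'x' }

From B → Y num ;:
  - Y is a non-terminal: add FIRST(Y) \ {ε} = { ';', 'b', 'x' }
    Y is not nullable, so stop
From B → x ;:
  - x is a terminal: add 'x' and stop

Collecting: FIRST(B) = { ';', 'b', 'x' }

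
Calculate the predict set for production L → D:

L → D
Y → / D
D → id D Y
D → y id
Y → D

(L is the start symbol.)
PREDICT(L → D) = (FIRST(RHS) \ {ε}) ∪ (FOLLOW(L) if ε ∈ FIRST(RHS), i.e. RHS ⇒* ε)
FIRST(D) = { 'id', 'y' }
FIRST(D) = { 'id', 'y' }
ε ∉ FIRST(D), so FOLLOW(L) is not added.
PREDICT(L → D) = { 'id', 'y' }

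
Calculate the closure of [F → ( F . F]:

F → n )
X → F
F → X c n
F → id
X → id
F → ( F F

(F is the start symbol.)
To compute CLOSURE, for each item [A → α.Bβ] where B is a non-terminal, add [B → .γ] for all productions B → γ; repeat for the newly added items until nothing changes.

Start with: [F → ( F . F]
  [F → ( F . F] has the dot before F: add [F → . n )], [F → . X c n], [F → . id], [F → . ( F F]
  [F → . X c n] has the dot before X: add [X → . F], [X → . id]
No further items can be added.

CLOSURE = { [F → ( F . F], [F → . ( F F], [F → . X c n], [F → . id], [F → . n )], [X → . F], [X → . id] }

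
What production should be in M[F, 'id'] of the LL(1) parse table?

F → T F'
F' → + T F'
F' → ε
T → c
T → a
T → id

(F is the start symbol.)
To find M[F, 'id'], we find productions for F where 'id' is in the predict set (PREDICT(N → α) = (FIRST(α) \ {ε}) ∪ (FOLLOW(N) if α ⇒* ε)).

Relevant sets:
  FIRST(T) = { 'a', 'c', 'id' }

F → T F': PREDICT = { 'a', 'c', 'id' }
  'id' is in predict set, so this production goes in M[F, 'id']

M[F, 'id'] = F → T F'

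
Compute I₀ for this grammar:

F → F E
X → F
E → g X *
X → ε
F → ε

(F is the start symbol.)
{ [F → . F E], [F → .], [F' → . F] }

First, augment the grammar with F' → F
I₀ = CLOSURE({ [F' → . F] }):
  [F' → . F] has the dot before F: add [F → . F E], [F → .]
No further items can be added.

I₀ = { [F → . F E], [F → .], [F' → . F] }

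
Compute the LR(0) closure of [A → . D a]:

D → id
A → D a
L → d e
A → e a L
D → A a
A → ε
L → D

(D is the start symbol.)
{ [A → . D a], [A → . e a L], [A → .], [D → . A a], [D → . id] }

Start with: [A → . D a]
  [A → . D a] has the dot before D: add [D → . id], [D → . A a]
  [D → . A a] has the dot before A: add [A → . e a L], [A → .]
No further items can be added.

CLOSURE = { [A → . D a], [A → . e a L], [A → .], [D → . A a], [D → . id] }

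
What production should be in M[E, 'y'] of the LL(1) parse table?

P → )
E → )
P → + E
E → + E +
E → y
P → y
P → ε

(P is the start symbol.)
E → y

To find M[E, 'y'], we find productions for E where 'y' is in the predict set (PREDICT(N → α) = (FIRST(α) \ {ε}) ∪ (FOLLOW(N) if α ⇒* ε)).

E → ): PREDICT = { ')' }
E → + E +: PREDICT = { '+' }
E → y: PREDICT = { 'y' }
  'y' is in predict set, so this production goes in M[E, 'y']

M[E, 'y'] = E → y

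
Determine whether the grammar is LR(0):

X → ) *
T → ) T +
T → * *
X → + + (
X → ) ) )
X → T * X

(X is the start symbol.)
A grammar is LR(0) if no state in the canonical LR(0) collection has:
  - both a shift item (dot before a terminal) and a complete item (shift-reduce conflict), or
  - two or more complete items (reduce-reduce conflict; the accept item [X' → X .] counts as a complete item here).

Augment with X' → X and build the canonical LR(0) collection (I0 = CLOSURE({[X' → . X]}), then GOTO on every symbol after a dot until no new states appear). It has 17 states:
  I0: { [T → . ) T +], [T → . * *], [X → . ) ) )], [X → . ) *], [X → . + + (], [X → . T * X], [X' → . X] }  — shift
  I1: { [T → ) . T +], [T → . ) T +], [T → . * *], [X → ) . ) )], [X → ) . *] }  — shift
  I2: { [T → * . *] }  — shift
  I3: { [X → + . + (] }  — shift
  I4: { [X → T . * X] }  — shift
  I5: { [X' → X .] }  — accept
  I6: { [T → . ) T +], [T → . * *], [X → . ) ) )], [X → . ) *], [X → . + + (], [X → . T * X], [X → T * . X] }  — shift
  I7: { [X → T * X .] }  — reduce
  I8: { [X → + + . (] }  — shift
  I9: { [X → + + ( .] }  — reduce
  I10: { [T → * * .] }  — reduce
  I11: { [T → ) . T +], [T → . ) T +], [T → . * *], [X → ) ) . )] }  — shift
  I12: { [T → * . *], [X → ) * .] }  — shift, reduce
  I13: { [T → ) T . +] }  — shift
  I14: { [T → ) T + .] }  — reduce
  I15: { [T → ) . T +], [T → . ) T +], [T → . * *], [X → ) ) ) .] }  — shift, reduce
  I16: { [T → ) . T +], [T → . ) T +], [T → . * *] }  — shift

Conflict in state I12:
  Shift-reduce conflict between [X → ) * .] and [T → * . *]
So the grammar is NOT LR(0).

Answer: No. Shift-reduce conflict between [X → ) * .] and [T → * . *]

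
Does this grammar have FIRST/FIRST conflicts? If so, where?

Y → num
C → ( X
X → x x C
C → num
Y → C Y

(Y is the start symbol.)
A FIRST/FIRST conflict occurs when two productions N → α and N → β for the same non-terminal have FIRST(α) ∩ FIRST(β) ≠ ∅ (with ε ∈ FIRST of a nullable right-hand side, so two nullable alternatives also conflict).

FIRST sets of the non-terminals at (or reachable through a nullable prefix from) the front of some alternative:
  FIRST(C) = { '(', 'num' }

Productions for Y:
  Y → num: FIRST = { 'num' }
  Y → C Y: FIRST = { '(', 'num' }
Productions for C:
  C → ( X: FIRST = { '(' }
  C → num: FIRST = { 'num' }
X has only one production, so no FIRST/FIRST conflict is possible there.

Conflict for Y: Y → num and Y → C Y
  Overlap: { 'num' }

Answer: Yes. Y → num / Y → C Y on { 'num' }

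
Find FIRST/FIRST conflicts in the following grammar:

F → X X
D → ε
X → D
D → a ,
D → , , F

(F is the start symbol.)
A FIRST/FIRST conflict occurs when two productions N → α and N → β for the same non-terminal have FIRST(α) ∩ FIRST(β) ≠ ∅ (with ε ∈ FIRST of a nullable right-hand side, so two nullable alternatives also conflict).

Productions for D:
  D → ε: FIRST = { ε }
  D → a ,: FIRST = { 'a' }
  D → , , F: FIRST = { ',' }
F, X have only one production, so no FIRST/FIRST conflict is possible there.

All alternatives of each non-terminal have pairwise disjoint FIRST sets.

Answer: No FIRST/FIRST conflicts.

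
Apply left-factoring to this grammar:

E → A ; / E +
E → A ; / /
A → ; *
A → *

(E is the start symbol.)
Left-factoring transforms A → αβ₁ | αβ₂ into A → αA' and A' → β₁ | β₂
(α is the longest common prefix among the alternatives). Repeat until
no nonterminal has two alternatives with a common prefix.

Round 1: E has alternatives sharing prefix 'A ; /'. Introduce E': E → A ; / E'
  Add: E' → E +
  Add: E' → /

No remaining common prefixes — done.

Resulting grammar:
E → A ; / E'
E' → E +
E' → /
A → ; *
A → *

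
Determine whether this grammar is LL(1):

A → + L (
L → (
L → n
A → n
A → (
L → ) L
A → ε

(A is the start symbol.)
A grammar is LL(1) if for each non-terminal N with multiple productions, the predict sets of those productions are pairwise disjoint, where PREDICT(N → α) = (FIRST(α) \ {ε}) ∪ (FOLLOW(N) if α ⇒* ε).

Relevant sets:
  FOLLOW(A) = { $ }

For A:
  PREDICT(A → '+' L '(') = { '+' }
  PREDICT(A → n) = { 'n' }
  PREDICT(A → '(') = { '(' }
  PREDICT(A → ε) = { $ }
For L:
  PREDICT(L → '(') = { '(' }
  PREDICT(L → n) = { 'n' }
  PREDICT(L → ')' L) = { ')' }

All predict sets are disjoint. The grammar IS LL(1).

Answer: Yes, the grammar is LL(1).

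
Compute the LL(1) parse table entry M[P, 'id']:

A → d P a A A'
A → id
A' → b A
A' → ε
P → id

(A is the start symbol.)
P → id

To find M[P, 'id'], we find productions for P where 'id' is in the predict set (PREDICT(N → α) = (FIRST(α) \ {ε}) ∪ (FOLLOW(N) if α ⇒* ε)).

P → id: PREDICT = { 'id' }
  'id' is in predict set, so this production goes in M[P, 'id']

M[P, 'id'] = P → id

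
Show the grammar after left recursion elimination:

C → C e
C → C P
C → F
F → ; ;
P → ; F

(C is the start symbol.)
C is directly left-recursive. The standard transformation for
  A → A α₁ | ... | A α_m | β₁ | ... | β_n
is
  A  → β₁ A' | ... | β_n A'
  A' → α₁ A' | ... | α_m A' | ε

C → F becomes C → F C'
C → C e becomes C' → e C'
C → C P becomes C' → P C'
Add C' → ε

Productions for other non-terminals are unchanged:
  F → ; ;
  P → ; F

Resulting grammar:
C → F C'
C' → e C'
C' → P C'
C' → ε
F → ; ;
P → ; F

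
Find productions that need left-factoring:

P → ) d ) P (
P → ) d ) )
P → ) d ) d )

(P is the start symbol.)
Yes, P has productions with common prefix ') d )'

Left-factoring is needed when two productions for the same non-terminal
share a common prefix on the right-hand side.

Productions for P:
  P → ) d ) P (
  P → ) d ) )
  P → ) d ) d )

Found common prefix ') d )' in productions for P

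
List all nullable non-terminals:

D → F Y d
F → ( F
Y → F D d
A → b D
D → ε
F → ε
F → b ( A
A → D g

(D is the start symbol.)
{ 'D', 'F' }

A non-terminal is nullable if it can derive ε (the empty string): either it has an ε-production, or it has a production whose right-hand side consists entirely of nullable non-terminals.

ε-productions: D → ε, F → ε
So D, F are immediately nullable.
No further non-terminal can be added: every production for the remaining non-terminals contains a terminal or a non-nullable non-terminal.
Nullable = { 'D', 'F' }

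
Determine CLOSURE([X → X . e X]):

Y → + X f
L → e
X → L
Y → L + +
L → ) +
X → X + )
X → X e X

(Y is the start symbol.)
Start with: [X → X . e X]
The dot precedes the terminal e, so nothing is added.

CLOSURE = { [X → X . e X] }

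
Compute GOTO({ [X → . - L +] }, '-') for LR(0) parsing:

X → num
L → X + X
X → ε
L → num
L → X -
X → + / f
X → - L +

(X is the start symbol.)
{ [L → . X + X], [L → . X -], [L → . num], [X → - . L +], [X → . + / f], [X → . - L +], [X → . num], [X → .] }

GOTO(I, '-') = CLOSURE({ [A → αX.β] : [A → α.Xβ] ∈ I, X = '-' })

Items with dot before '-', with the dot advanced:
  [X → . - L +] → [X → - . L +]
Closure of the advanced items:
  [X → - . L +] has the dot before L: add [L → . X + X], [L → . num], [L → . X -]
  [L → . X + X] has the dot before X: add [X → . num], [X → .], [X → . + / f], [X → . - L +]

GOTO = { [L → . X + X], [L → . X -], [L → . num], [X → - . L +], [X → . + / f], [X → . - L +], [X → . num], [X → .] }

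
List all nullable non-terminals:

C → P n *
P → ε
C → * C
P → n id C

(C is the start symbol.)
ε-productions: P → ε
So P is immediately nullable.
No further non-terminal can be added: every production for the remaining non-terminals contains a terminal or a non-nullable non-terminal.
Nullable = { 'P' }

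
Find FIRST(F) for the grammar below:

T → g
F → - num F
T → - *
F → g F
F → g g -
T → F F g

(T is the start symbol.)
To compute FIRST(F), examine every production with F on the left-hand side, reading each right-hand side left to right until a non-nullable symbol is reached.

From F → - num F:
  - '-' is a terminal: add '-' and stop
From F → g F:
  - g is a terminal: add 'g' and stop
From F → g g -:
  - g is a terminal: add 'g' and stop

Collecting: FIRST(F) = { '-', 'g' }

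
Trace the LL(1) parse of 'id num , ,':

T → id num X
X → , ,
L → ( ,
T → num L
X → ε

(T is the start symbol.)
Stack is shown with the top on the left.

Stack       Input         Action
--------------------------------
T $         id num , , $  output T → id num X
id num X $  id num , , $  match 'id'
num X $     num , , $     match 'num'
X $         , , $         output X → , ,
, , $       , , $         match ','
, $         , $           match ','
$           $             accept

The string is accepted.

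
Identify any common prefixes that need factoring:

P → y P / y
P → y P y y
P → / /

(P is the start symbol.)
Left-factoring is needed when two productions for the same non-terminal
share a common prefix on the right-hand side.

Productions for P:
  P → y P / y
  P → y P y y
  P → / /

Found common prefix 'y P' in productions for P

Answer: Yes, P has productions with common prefix 'y P'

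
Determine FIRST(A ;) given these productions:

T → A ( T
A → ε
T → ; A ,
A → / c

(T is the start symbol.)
FIRST sets of the non-terminals involved (from the grammar, by fixed-point iteration):
  FIRST(A) = { '/', ε }

To compute FIRST(A ;), process the symbols left to right:
Symbol A is a non-terminal. Add FIRST(A) \ {ε} = { '/' }
A is nullable (ε ∈ FIRST(A)), continue to the next symbol.
Symbol ; is a terminal. Add ';' and stop.
FIRST(A ;) = { '/', ';' }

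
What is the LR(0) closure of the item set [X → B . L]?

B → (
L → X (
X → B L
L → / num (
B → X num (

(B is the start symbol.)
{ [B → . (], [B → . X num (], [L → . / num (], [L → . X (], [X → . B L], [X → B . L] }

Start with: [X → B . L]
  [X → B . L] has the dot before L: add [L → . X (], [L → . / num (]
  [L → . X (] has the dot before X: add [X → . B L]
  [X → . B L] has the dot before B: add [B → . (], [B → . X num (]
No further items can be added.

CLOSURE = { [B → . (], [B → . X num (], [L → . / num (], [L → . X (], [X → . B L], [X → B . L] }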